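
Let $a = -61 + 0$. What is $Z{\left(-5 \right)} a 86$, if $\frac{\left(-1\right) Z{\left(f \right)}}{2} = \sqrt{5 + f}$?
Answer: $0$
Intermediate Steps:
$Z{\left(f \right)} = - 2 \sqrt{5 + f}$
$a = -61$
$Z{\left(-5 \right)} a 86 = - 2 \sqrt{5 - 5} \left(-61\right) 86 = - 2 \sqrt{0} \left(-61\right) 86 = \left(-2\right) 0 \left(-61\right) 86 = 0 \left(-61\right) 86 = 0 \cdot 86 = 0$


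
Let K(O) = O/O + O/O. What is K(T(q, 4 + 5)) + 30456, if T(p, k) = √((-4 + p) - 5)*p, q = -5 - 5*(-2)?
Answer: 30458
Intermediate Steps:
q = 5 (q = -5 + 10 = 5)
T(p, k) = p*√(-9 + p) (T(p, k) = √(-9 + p)*p = p*√(-9 + p))
K(O) = 2 (K(O) = 1 + 1 = 2)
K(T(q, 4 + 5)) + 30456 = 2 + 30456 = 30458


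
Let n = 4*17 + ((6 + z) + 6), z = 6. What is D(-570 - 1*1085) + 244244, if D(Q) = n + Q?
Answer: 242675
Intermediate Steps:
n = 86 (n = 4*17 + ((6 + 6) + 6) = 68 + (12 + 6) = 68 + 18 = 86)
D(Q) = 86 + Q
D(-570 - 1*1085) + 244244 = (86 + (-570 - 1*1085)) + 244244 = (86 + (-570 - 1085)) + 244244 = (86 - 1655) + 244244 = -1569 + 244244 = 242675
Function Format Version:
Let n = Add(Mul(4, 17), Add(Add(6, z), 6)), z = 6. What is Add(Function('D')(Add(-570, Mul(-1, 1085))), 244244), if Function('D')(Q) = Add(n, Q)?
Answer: 242675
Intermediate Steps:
n = 86 (n = Add(Mul(4, 17), Add(Add(6, 6), 6)) = Add(68, Add(12, 6)) = Add(68, 18) = 86)
Function('D')(Q) = Add(86, Q)
Add(Function('D')(Add(-570, Mul(-1, 1085))), 244244) = Add(Add(86, Add(-570, Mul(-1, 1085))), 244244) = Add(Add(86, Add(-570, -1085)), 244244) = Add(Add(86, -1655), 244244) = Add(-1569, 244244) = 242675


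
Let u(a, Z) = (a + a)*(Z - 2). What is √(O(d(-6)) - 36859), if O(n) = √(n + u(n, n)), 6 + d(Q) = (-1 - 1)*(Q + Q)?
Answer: √(-36859 + 3*√66) ≈ 191.92*I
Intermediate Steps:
d(Q) = -6 - 4*Q (d(Q) = -6 + (-1 - 1)*(Q + Q) = -6 - 4*Q)
u(a, Z) = 2*a*(-2 + Z) (u(a, Z) = (2*a)*(-2 + Z) = 2*a*(-2 + Z))
O(n) = √(n + 2*n*(-2 + n))
√(O(d(-6)) - 36859) = √(√((-6 - 4*(-6))*(-3 + 2*(-6 - 4*(-6)))) - 36859) = √(√((-6 + 24)*(-3 + 2*(-6 + 24))) - 36859) = √(√(18*(-3 + 2*18)) - 36859) = √(√(18*(-3 + 36)) - 36859) = √(√(18*33) - 36859) = √(√594 - 36859) = √(3*√66 - 36859) = √(-36859 + 3*√66)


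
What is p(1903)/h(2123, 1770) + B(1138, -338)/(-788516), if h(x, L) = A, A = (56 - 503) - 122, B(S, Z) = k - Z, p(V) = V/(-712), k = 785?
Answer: 261396801/79862477512 ≈ 0.0032731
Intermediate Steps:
p(V) = -V/712 (p(V) = V*(-1/712) = -V/712)
B(S, Z) = 785 - Z
A = -569 (A = -447 - 122 = -569)
h(x, L) = -569
p(1903)/h(2123, 1770) + B(1138, -338)/(-788516) = -1/712*1903/(-569) + (785 - 1*(-338))/(-788516) = -1903/712*(-1/569) + (785 + 338)*(-1/788516) = 1903/405128 + 1123*(-1/788516) = 1903/405128 - 1123/788516 = 261396801/79862477512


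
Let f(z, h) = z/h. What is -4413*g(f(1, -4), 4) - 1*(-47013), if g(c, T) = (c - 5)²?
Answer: -1193925/16 ≈ -74620.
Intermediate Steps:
g(c, T) = (-5 + c)²
-4413*g(f(1, -4), 4) - 1*(-47013) = -4413*(-5 + 1/(-4))² - 1*(-47013) = -4413*(-5 + 1*(-¼))² + 47013 = -4413*(-5 - ¼)² + 47013 = -4413*(-21/4)² + 47013 = -4413*441/16 + 47013 = -1946133/16 + 47013 = -1193925/16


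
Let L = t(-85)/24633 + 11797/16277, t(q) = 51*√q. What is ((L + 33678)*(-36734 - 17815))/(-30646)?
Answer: 2718467282277/45347722 + 1653*I*√85/448546 ≈ 59947.0 + 0.033976*I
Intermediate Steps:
L = 11797/16277 + I*√85/483 (L = (51*√(-85))/24633 + 11797/16277 = (51*(I*√85))*(1/24633) + 11797*(1/16277) = (51*I*√85)*(1/24633) + 11797/16277 = I*√85/483 + 11797/16277 = 11797/16277 + I*√85/483 ≈ 0.72476 + 0.019088*I)
((L + 33678)*(-36734 - 17815))/(-30646) = (((11797/16277 + I*√85/483) + 33678)*(-36734 - 17815))/(-30646) = ((548188603/16277 + I*√85/483)*(-54549))*(-1/30646) = (-29903140105047/16277 - 18183*I*√85/161)*(-1/30646) = 2718467282277/45347722 + 1653*I*√85/448546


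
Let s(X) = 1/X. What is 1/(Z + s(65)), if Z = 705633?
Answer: 65/45866146 ≈ 1.4172e-6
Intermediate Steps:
1/(Z + s(65)) = 1/(705633 + 1/65) = 1/(45866146/65) = 65/45866146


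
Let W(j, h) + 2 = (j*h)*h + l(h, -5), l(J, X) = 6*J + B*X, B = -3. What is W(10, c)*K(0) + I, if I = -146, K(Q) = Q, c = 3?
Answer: -146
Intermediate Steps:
l(J, X) = -3*X + 6*J (l(J, X) = 6*J - 3*X = -3*X + 6*J)
W(j, h) = 13 + 6*h + j*h**2 (W(j, h) = -2 + ((j*h)*h + (-3*(-5) + 6*h)) = -2 + ((h*j)*h + (15 + 6*h)) = -2 + (j*h**2 + (15 + 6*h)) = -2 + (15 + 6*h + j*h**2) = 13 + 6*h + j*h**2)
W(10, c)*K(0) + I = (13 + 6*3 + 10*3**2)*0 - 146 = (13 + 18 + 10*9)*0 - 146 = (13 + 18 + 90)*0 - 146 = 121*0 - 146 = 0 - 146 = -146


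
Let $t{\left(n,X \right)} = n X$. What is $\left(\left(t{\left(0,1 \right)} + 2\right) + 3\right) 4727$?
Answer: $23635$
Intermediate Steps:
$t{\left(n,X \right)} = X n$
$\left(\left(t{\left(0,1 \right)} + 2\right) + 3\right) 4727 = \left(\left(1 \cdot 0 + 2\right) + 3\right) 4727 = \left(\left(0 + 2\right) + 3\right) 4727 = \left(2 + 3\right) 4727 = 5 \cdot 4727 = 23635$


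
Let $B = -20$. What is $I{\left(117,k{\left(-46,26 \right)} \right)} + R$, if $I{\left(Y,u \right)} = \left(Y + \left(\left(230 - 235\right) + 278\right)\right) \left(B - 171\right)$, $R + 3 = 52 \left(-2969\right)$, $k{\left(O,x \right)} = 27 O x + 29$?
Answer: $-228881$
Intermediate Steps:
$k{\left(O,x \right)} = 29 + 27 O x$ ($k{\left(O,x \right)} = 27 O x + 29 = 29 + 27 O x$)
$R = -154391$ ($R = -3 + 52 \left(-2969\right) = -3 - 154388 = -154391$)
$I{\left(Y,u \right)} = -52143 - 191 Y$ ($I{\left(Y,u \right)} = \left(Y + \left(\left(230 - 235\right) + 278\right)\right) \left(-20 - 171\right) = \left(Y + \left(-5 + 278\right)\right) \left(-191\right) = \left(Y + 273\right) \left(-191\right) = \left(273 + Y\right) \left(-191\right) = -52143 - 191 Y$)
$I{\left(117,k{\left(-46,26 \right)} \right)} + R = \left(-52143 - 22347\right) - 154391 = -74490 - 154391 = -228881$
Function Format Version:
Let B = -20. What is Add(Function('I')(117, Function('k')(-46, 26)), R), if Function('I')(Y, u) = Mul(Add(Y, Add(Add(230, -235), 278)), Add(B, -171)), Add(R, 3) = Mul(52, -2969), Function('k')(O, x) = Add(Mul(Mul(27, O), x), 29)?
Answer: -228881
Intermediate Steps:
Function('k')(O, x) = Add(29, Mul(27, O, x)) (Function('k')(O, x) = Add(Mul(27, O, x), 29) = Add(29, Mul(27, O, x)))
R = -154391 (R = Add(-3, Mul(52, -2969)) = Add(-3, -154388) = -154391)
Function('I')(Y, u) = Add(-52143, Mul(-191, Y)) (Function('I')(Y, u) = Mul(Add(Y, Add(Add(230, -235), 278)), Add(-20, -171)) = Mul(Add(Y, Add(-5, 278)), -191) = Mul(Add(Y, 273), -191) = Mul(Add(273, Y), -191) = Add(-52143, Mul(-191, Y)))
Add(Function('I')(117, Function('k')(-46, 26)), R) = Add(Add(-52143, Mul(-191, 117)), -154391) = Add(Add(-52143, -22347), -154391) = Add(-74490, -154391) = -228881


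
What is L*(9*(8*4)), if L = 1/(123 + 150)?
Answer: 96/91 ≈ 1.0549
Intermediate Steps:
L = 1/273 ≈ 0.0036630
L*(9*(8*4)) = (9*(8*4))/273 = (9*32)/273 = (1/273)*288 = 96/91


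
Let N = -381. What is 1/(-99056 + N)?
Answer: -1/99437 ≈ -1.0057e-5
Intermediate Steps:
1/(-99056 + N) = 1/(-99056 - 381) = 1/(-99437) = -1/99437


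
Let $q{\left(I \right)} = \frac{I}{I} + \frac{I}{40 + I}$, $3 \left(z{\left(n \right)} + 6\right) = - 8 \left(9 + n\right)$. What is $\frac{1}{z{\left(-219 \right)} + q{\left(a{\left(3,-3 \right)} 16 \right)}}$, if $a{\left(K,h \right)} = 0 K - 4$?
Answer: $\frac{3}{1673} \approx 0.0017932$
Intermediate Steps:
$a{\left(K,h \right)} = -4$ ($a{\left(K,h \right)} = 0 - 4 = -4$)
$z{\left(n \right)} = -30 - \frac{8 n}{3}$ ($z{\left(n \right)} = -6 + \frac{\left(-8\right) \left(9 + n\right)}{3} = -6 + \frac{-72 - 8 n}{3} = -6 - \left(24 + \frac{8 n}{3}\right) = -30 - \frac{8 n}{3}$)
$q{\left(I \right)} = 1 + \frac{I}{40 + I}$
$\frac{1}{z{\left(-219 \right)} + q{\left(a{\left(3,-3 \right)} 16 \right)}} = \frac{1}{\left(-30 - -584\right) + \frac{2 \left(20 - 64\right)}{40 - 64}} = \frac{1}{\left(-30 + 584\right) + \frac{2 \left(20 - 64\right)}{40 - 64}} = \frac{1}{554 + 2 \frac{1}{-24} \left(-44\right)} = \frac{1}{554 + 2 \left(- \frac{1}{24}\right) \left(-44\right)} = \frac{1}{554 + \frac{11}{3}} = \frac{1}{\frac{1673}{3}} = \frac{3}{1673}$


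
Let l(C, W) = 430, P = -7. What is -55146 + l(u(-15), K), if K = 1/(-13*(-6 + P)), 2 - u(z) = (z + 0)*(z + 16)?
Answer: -54716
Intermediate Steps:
u(z) = 2 - z*(16 + z) (u(z) = 2 - (z + 0)*(z + 16) = 2 - z*(16 + z))
K = 1/169 (K = 1/(-13*(-6 - 7)) = 1/(-13*(-13)) = 1/169 ≈ 0.0059172)
-55146 + l(u(-15), K) = -55146 + 430 = -54716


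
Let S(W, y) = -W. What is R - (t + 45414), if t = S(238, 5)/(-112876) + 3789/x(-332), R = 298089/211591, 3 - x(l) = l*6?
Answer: -360649153805816389/7941278950570 ≈ -45415.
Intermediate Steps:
x(l) = 3 - 6*l (x(l) = 3 - l*6 = 3 - 6*l)
R = 298089/211591 (R = 298089*(1/211591) = 298089/211591 ≈ 1.4088)
t = 71360329/37531270 (t = -1*238/(-112876) + 3789/(3 - 6*(-332)) = -238*(-1/112876) + 3789/(3 + 1992) = 119/56438 + 3789/1995 = 119/56438 + 3789*(1/1995) = 119/56438 + 1263/665 = 71360329/37531270 ≈ 1.9014)
R - (t + 45414) = 298089/211591 - (71360329/37531270 + 45414) = 298089/211591 - 1*1704516456109/37531270 = 298089/211591 - 1704516456109/37531270 = -360649153805816389/7941278950570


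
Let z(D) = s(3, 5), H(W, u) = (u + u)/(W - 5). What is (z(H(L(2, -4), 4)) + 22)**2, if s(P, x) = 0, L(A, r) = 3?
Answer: 484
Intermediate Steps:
H(W, u) = 2*u/(-5 + W) (H(W, u) = (2*u)/(-5 + W) = 2*u/(-5 + W))
z(D) = 0
(z(H(L(2, -4), 4)) + 22)**2 = (0 + 22)**2 = 22**2 = 484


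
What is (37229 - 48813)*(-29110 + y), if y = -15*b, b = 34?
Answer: 343118080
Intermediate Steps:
y = -510 (y = -15*34 = -510)
(37229 - 48813)*(-29110 + y) = (37229 - 48813)*(-29110 - 510) = -11584*(-29620) = 343118080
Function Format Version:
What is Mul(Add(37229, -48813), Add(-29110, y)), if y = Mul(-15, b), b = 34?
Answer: 343118080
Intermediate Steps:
y = -510 (y = Mul(-15, 34) = -510)
Mul(Add(37229, -48813), Add(-29110, y)) = Mul(Add(37229, -48813), Add(-29110, -510)) = Mul(-11584, -29620) = 343118080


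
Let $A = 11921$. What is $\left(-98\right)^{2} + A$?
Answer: $21525$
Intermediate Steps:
$\left(-98\right)^{2} + A = \left(-98\right)^{2} + 11921 = 9604 + 11921 = 21525$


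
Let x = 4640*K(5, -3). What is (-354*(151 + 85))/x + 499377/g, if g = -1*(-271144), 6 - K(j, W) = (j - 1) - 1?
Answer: -163553401/39315880 ≈ -4.1600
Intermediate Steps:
K(j, W) = 8 - j (K(j, W) = 6 - ((j - 1) - 1) = 6 - ((-1 + j) - 1) = 6 - (-2 + j) = 6 + (2 - j) = 8 - j)
g = 271144
x = 13920 (x = 4640*(8 - 1*5) = 4640*(8 - 5) = 4640*3 = 13920)
(-354*(151 + 85))/x + 499377/g = -354*(151 + 85)/13920 + 499377/271144 = -354*236*(1/13920) + 499377*(1/271144) = -83544*1/13920 + 499377/271144 = -3481/580 + 499377/271144 = -163553401/39315880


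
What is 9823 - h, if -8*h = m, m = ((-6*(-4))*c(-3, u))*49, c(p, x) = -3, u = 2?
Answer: 9382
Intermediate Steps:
m = -3528 (m = (-6*(-4)*(-3))*49 = (24*(-3))*49 = -72*49 = -3528)
h = 441 (h = -1/8*(-3528) = 441)
9823 - h = 9823 - 1*441 = 9823 - 441 = 9382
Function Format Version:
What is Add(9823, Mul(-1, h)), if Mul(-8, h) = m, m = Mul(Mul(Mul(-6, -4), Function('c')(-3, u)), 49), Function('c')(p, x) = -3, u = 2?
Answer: 9382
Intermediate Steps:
m = -3528 (m = Mul(Mul(Mul(-6, -4), -3), 49) = Mul(Mul(24, -3), 49) = Mul(-72, 49) = -3528)
h = 441 (h = Mul(Rational(-1, 8), -3528) = 441)
Add(9823, Mul(-1, h)) = Add(9823, Mul(-1, 441)) = Add(9823, -441) = 9382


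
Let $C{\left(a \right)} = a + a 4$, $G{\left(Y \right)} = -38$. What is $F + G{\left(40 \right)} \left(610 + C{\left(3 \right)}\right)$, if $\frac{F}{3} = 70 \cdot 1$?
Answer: $-23540$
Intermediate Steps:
$C{\left(a \right)} = 5 a$ ($C{\left(a \right)} = a + 4 a = 5 a$)
$F = 210$ ($F = 3 \cdot 70 \cdot 1 = 3 \cdot 70 = 210$)
$F + G{\left(40 \right)} \left(610 + C{\left(3 \right)}\right) = 210 - 38 \left(610 + 5 \cdot 3\right) = 210 - 38 \left(610 + 15\right) = 210 - 23750 = -23540$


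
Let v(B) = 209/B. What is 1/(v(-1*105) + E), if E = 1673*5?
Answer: 105/878116 ≈ 0.00011957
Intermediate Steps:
E = 8365
1/(v(-1*105) + E) = 1/(209/((-1*105)) + 8365) = 1/(209/(-105) + 8365) = 1/(209*(-1/105) + 8365) = 1/(-209/105 + 8365) = 1/(878116/105) = 105/878116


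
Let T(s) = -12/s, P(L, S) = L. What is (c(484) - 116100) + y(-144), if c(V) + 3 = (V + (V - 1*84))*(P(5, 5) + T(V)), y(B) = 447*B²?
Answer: 1108031737/121 ≈ 9.1573e+6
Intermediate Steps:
c(V) = -3 + (-84 + 2*V)*(5 - 12/V) (c(V) = -3 + (V + (V - 1*84))*(5 - 12/V) = -3 + (V + (V - 84))*(5 - 12/V) = -3 + (V + (-84 + V))*(5 - 12/V) = -3 + (-84 + 2*V)*(5 - 12/V))
(c(484) - 116100) + y(-144) = ((-447 + 10*484 + 1008/484) - 116100) + 447*(-144)² = ((-447 + 4840 + 1008*(1/484)) - 116100) + 447*20736 = ((-447 + 4840 + 252/121) - 116100) + 9268992 = (531805/121 - 116100) + 9268992 = -13516295/121 + 9268992 = 1108031737/121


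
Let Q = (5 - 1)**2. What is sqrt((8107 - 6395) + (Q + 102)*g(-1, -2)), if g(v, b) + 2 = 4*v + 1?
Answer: sqrt(1122) ≈ 33.496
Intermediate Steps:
g(v, b) = -1 + 4*v (g(v, b) = -2 + (4*v + 1) = -2 + (1 + 4*v) = -1 + 4*v)
Q = 16 (Q = 4**2 = 16)
sqrt((8107 - 6395) + (Q + 102)*g(-1, -2)) = sqrt((8107 - 6395) + (16 + 102)*(-1 + 4*(-1))) = sqrt(1712 + 118*(-1 - 4)) = sqrt(1712 + 118*(-5)) = sqrt(1712 - 590) = sqrt(1122)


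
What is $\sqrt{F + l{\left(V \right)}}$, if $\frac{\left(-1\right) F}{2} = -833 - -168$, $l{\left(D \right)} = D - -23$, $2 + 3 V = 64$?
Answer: $\frac{\sqrt{12363}}{3} \approx 37.063$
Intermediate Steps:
$V = \frac{62}{3}$ ($V = - \frac{2}{3} + \frac{1}{3} \cdot 64 = - \frac{2}{3} + \frac{64}{3} = \frac{62}{3} \approx 20.667$)
$l{\left(D \right)} = 23 + D$ ($l{\left(D \right)} = D + 23 = 23 + D$)
$F = 1330$ ($F = - 2 \left(-833 - -168\right) = - 2 \left(-833 + 168\right) = \left(-2\right) \left(-665\right) = 1330$)
$\sqrt{F + l{\left(V \right)}} = \sqrt{1330 + \left(23 + \frac{62}{3}\right)} = \sqrt{1330 + \frac{131}{3}} = \sqrt{\frac{4121}{3}} = \frac{\sqrt{12363}}{3}$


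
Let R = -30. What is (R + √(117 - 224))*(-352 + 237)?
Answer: 3450 - 115*I*√107 ≈ 3450.0 - 1189.6*I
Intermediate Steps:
(R + √(117 - 224))*(-352 + 237) = (-30 + √(117 - 224))*(-352 + 237) = (-30 + √(-107))*(-115) = (-30 + I*√107)*(-115) = 3450 - 115*I*√107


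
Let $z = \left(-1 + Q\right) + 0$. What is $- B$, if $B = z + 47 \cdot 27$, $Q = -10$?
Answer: $-1258$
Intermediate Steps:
$z = -11$ ($z = \left(-1 - 10\right) + 0 = -11 + 0 = -11$)
$B = 1258$ ($B = -11 + 47 \cdot 27 = -11 + 1269 = 1258$)
$- B = \left(-1\right) 1258 = -1258$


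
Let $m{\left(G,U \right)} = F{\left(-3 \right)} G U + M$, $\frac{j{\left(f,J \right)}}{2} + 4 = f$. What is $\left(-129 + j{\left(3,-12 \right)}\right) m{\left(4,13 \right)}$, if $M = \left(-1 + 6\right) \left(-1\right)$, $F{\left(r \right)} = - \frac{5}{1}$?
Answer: $34715$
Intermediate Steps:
$j{\left(f,J \right)} = -8 + 2 f$
$F{\left(r \right)} = -5$ ($F{\left(r \right)} = \left(-5\right) 1 = -5$)
$M = -5$ ($M = 5 \left(-1\right) = -5$)
$m{\left(G,U \right)} = -5 - 5 G U$ ($m{\left(G,U \right)} = - 5 G U - 5 = -5 - 5 G U$)
$\left(-129 + j{\left(3,-12 \right)}\right) m{\left(4,13 \right)} = \left(-129 + \left(-8 + 2 \cdot 3\right)\right) \left(-5 - 20 \cdot 13\right) = \left(-129 + \left(-8 + 6\right)\right) \left(-5 - 260\right) = \left(-129 - 2\right) \left(-265\right) = \left(-131\right) \left(-265\right) = 34715$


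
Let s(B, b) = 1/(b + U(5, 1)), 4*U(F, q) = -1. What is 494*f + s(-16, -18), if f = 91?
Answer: 3281638/73 ≈ 44954.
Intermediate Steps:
U(F, q) = -¼ (U(F, q) = (¼)*(-1) = -¼)
s(B, b) = 1/(-¼ + b) (s(B, b) = 1/(b - ¼) = 1/(-¼ + b))
494*f + s(-16, -18) = 494*91 + 4/(-1 + 4*(-18)) = 44954 + 4/(-1 - 72) = 44954 + 4/(-73) = 44954 + 4*(-1/73) = 44954 - 4/73 = 3281638/73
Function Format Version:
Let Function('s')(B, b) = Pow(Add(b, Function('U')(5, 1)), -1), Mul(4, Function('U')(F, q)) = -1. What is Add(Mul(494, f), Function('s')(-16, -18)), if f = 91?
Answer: Rational(3281638, 73) ≈ 44954.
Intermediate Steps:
Function('U')(F, q) = Rational(-1, 4) (Function('U')(F, q) = Mul(Rational(1, 4), -1) = Rational(-1, 4))
Function('s')(B, b) = Pow(Add(Rational(-1, 4), b), -1) (Function('s')(B, b) = Pow(Add(b, Rational(-1, 4)), -1) = Pow(Add(Rational(-1, 4), b), -1))
Add(Mul(494, f), Function('s')(-16, -18)) = Add(Mul(494, 91), Mul(4, Pow(Add(-1, Mul(4, -18)), -1))) = Add(44954, Mul(4, Pow(Add(-1, -72), -1))) = Add(44954, Mul(4, Pow(-73, -1))) = Add(44954, Mul(4, Rational(-1, 73))) = Add(44954, Rational(-4, 73)) = Rational(3281638, 73)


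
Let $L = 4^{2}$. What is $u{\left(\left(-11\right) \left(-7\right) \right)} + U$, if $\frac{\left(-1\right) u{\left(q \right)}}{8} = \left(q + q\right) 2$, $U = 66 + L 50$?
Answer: $-1598$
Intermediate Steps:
$L = 16$
$U = 866$ ($U = 66 + 16 \cdot 50 = 66 + 800 = 866$)
$u{\left(q \right)} = - 32 q$ ($u{\left(q \right)} = - 8 \left(q + q\right) 2 = - 8 \cdot 2 q 2 = - 8 \cdot 4 q = - 32 q$)
$u{\left(\left(-11\right) \left(-7\right) \right)} + U = - 32 \left(\left(-11\right) \left(-7\right)\right) + 866 = \left(-32\right) 77 + 866 = -2464 + 866 = -1598$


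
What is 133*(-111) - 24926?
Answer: -39689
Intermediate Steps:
133*(-111) - 24926 = -14763 - 24926 = -39689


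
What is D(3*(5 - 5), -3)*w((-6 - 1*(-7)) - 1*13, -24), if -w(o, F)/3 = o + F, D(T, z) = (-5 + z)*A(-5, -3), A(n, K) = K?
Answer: 2592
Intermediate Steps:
D(T, z) = 15 - 3*z (D(T, z) = (-5 + z)*(-3) = 15 - 3*z)
w(o, F) = -3*F - 3*o (w(o, F) = -3*(o + F) = -3*(F + o) = -3*F - 3*o)
D(3*(5 - 5), -3)*w((-6 - 1*(-7)) - 1*13, -24) = (15 - 3*(-3))*(-3*(-24) - 3*((-6 - 1*(-7)) - 1*13)) = (15 + 9)*(72 - 3*((-6 + 7) - 13)) = 24*(72 - 3*(1 - 13)) = 24*(72 - 3*(-12)) = 24*(72 + 36) = 24*108 = 2592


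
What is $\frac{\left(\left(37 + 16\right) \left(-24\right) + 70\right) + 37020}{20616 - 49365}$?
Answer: $- \frac{35818}{28749} \approx -1.2459$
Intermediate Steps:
$\frac{\left(\left(37 + 16\right) \left(-24\right) + 70\right) + 37020}{20616 - 49365} = \frac{\left(53 \left(-24\right) + 70\right) + 37020}{-28749} = \left(\left(-1272 + 70\right) + 37020\right) \left(- \frac{1}{28749}\right) = \left(-1202 + 37020\right) \left(- \frac{1}{28749}\right) = 35818 \left(- \frac{1}{28749}\right) = - \frac{35818}{28749}$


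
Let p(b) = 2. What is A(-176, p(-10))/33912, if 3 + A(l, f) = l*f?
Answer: -355/33912 ≈ -0.010468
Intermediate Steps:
A(l, f) = -3 + f*l (A(l, f) = -3 + l*f = -3 + f*l)
A(-176, p(-10))/33912 = (-3 + 2*(-176))/33912 = (-3 - 352)*(1/33912) = -355*1/33912 = -355/33912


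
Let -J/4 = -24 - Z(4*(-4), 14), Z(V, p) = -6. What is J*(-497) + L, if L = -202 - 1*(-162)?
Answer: -35824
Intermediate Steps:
L = -40 (L = -202 + 162 = -40)
J = 72 (J = -4*(-24 - 1*(-6)) = -4*(-24 + 6) = -4*(-18) = 72)
J*(-497) + L = 72*(-497) - 40 = -35784 - 40 = -35824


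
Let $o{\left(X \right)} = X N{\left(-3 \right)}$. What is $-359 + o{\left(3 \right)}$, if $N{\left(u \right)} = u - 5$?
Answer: $-383$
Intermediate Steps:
$N{\left(u \right)} = -5 + u$
$o{\left(X \right)} = - 8 X$ ($o{\left(X \right)} = X \left(-5 - 3\right) = X \left(-8\right) = - 8 X$)
$-359 + o{\left(3 \right)} = -359 - 24 = -383$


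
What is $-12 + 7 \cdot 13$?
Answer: $79$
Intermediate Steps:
$-12 + 7 \cdot 13 = -12 + 91 = 79$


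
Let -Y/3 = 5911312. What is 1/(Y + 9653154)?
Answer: -1/8080782 ≈ -1.2375e-7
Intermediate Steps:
Y = -17733936 (Y = -3*5911312 = -17733936)
1/(Y + 9653154) = 1/(-17733936 + 9653154) = 1/(-8080782) = -1/8080782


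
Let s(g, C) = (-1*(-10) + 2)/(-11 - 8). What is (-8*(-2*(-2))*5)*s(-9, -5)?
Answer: 1920/19 ≈ 101.05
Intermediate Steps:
s(g, C) = -12/19 (s(g, C) = (10 + 2)/(-19) = 12*(-1/19) = -12/19)
(-8*(-2*(-2))*5)*s(-9, -5) = -8*(-2*(-2))*5*(-12/19) = -32*5*(-12/19) = -8*20*(-12/19) = -160*(-12/19) = 1920/19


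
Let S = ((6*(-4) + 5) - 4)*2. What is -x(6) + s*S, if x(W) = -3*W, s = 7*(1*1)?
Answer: -304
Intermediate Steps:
s = 7 (s = 7*1 = 7)
S = -46 (S = ((-24 + 5) - 4)*2 = (-19 - 4)*2 = -23*2 = -46)
-x(6) + s*S = -(-3)*6 + 7*(-46) = -1*(-18) - 322 = 18 - 322 = -304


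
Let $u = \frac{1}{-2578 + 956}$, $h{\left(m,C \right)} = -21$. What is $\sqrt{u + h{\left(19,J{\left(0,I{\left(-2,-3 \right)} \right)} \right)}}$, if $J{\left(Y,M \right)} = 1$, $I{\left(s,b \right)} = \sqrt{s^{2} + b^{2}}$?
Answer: $\frac{i \sqrt{55250186}}{1622} \approx 4.5826 i$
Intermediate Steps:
$I{\left(s,b \right)} = \sqrt{b^{2} + s^{2}}$
$u = - \frac{1}{1622}$ ($u = \frac{1}{-1622} = - \frac{1}{1622} \approx -0.00061652$)
$\sqrt{u + h{\left(19,J{\left(0,I{\left(-2,-3 \right)} \right)} \right)}} = \sqrt{- \frac{1}{1622} - 21} = \sqrt{- \frac{34063}{1622}} = \frac{i \sqrt{55250186}}{1622}$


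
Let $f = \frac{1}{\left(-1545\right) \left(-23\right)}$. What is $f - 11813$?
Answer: $- \frac{419774954}{35535} \approx -11813.0$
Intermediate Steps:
$f = \frac{1}{35535} \approx 2.8141 \cdot 10^{-5}$
$f - 11813 = \frac{1}{35535} - 11813 = - \frac{419774954}{35535}$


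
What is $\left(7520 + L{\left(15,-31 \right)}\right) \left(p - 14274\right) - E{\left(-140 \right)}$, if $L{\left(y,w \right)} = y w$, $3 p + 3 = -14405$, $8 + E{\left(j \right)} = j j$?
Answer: $- \frac{403816426}{3} \approx -1.3461 \cdot 10^{8}$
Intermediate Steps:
$E{\left(j \right)} = -8 + j^{2}$ ($E{\left(j \right)} = -8 + j j = -8 + j^{2}$)
$p = - \frac{14408}{3}$ ($p = -1 + \frac{1}{3} \left(-14405\right) = -1 - \frac{14405}{3} = - \frac{14408}{3} \approx -4802.7$)
$L{\left(y,w \right)} = w y$
$\left(7520 + L{\left(15,-31 \right)}\right) \left(p - 14274\right) - E{\left(-140 \right)} = \left(7520 - 465\right) \left(- \frac{14408}{3} - 14274\right) - \left(-8 + \left(-140\right)^{2}\right) = \left(7520 - 465\right) \left(- \frac{57230}{3}\right) - \left(-8 + 19600\right) = 7055 \left(- \frac{57230}{3}\right) - 19592 = - \frac{403757650}{3} - 19592 = - \frac{403816426}{3}$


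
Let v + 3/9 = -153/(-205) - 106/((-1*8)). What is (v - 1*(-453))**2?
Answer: 1317883336081/6051600 ≈ 2.1777e+5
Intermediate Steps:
v = 33611/2460 (v = -1/3 + (-153/(-205) - 106/((-1*8))) = -1/3 + (-153*(-1/205) - 106/(-8)) = -1/3 + (153/205 - 106*(-1/8)) = -1/3 + (153/205 + 53/4) = -1/3 + 11477/820 = 33611/2460 ≈ 13.663)
(v - 1*(-453))**2 = (33611/2460 - 1*(-453))**2 = (33611/2460 + 453)**2 = (1147991/2460)**2 = 1317883336081/6051600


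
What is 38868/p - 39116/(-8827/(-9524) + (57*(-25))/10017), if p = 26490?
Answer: -5491717264824506/110151834995 ≈ -49856.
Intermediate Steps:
38868/p - 39116/(-8827/(-9524) + (57*(-25))/10017) = 38868/26490 - 39116/(-8827/(-9524) + (57*(-25))/10017) = 38868*(1/26490) - 39116/(-8827*(-1/9524) - 1425*1/10017) = 6478/4415 - 39116/(8827/9524 - 475/3339) = 6478/4415 - 39116/24949453/31800636 = 6478/4415 - 39116*31800636/24949453 = 6478/4415 - 1243913677776/24949453 = -5491717264824506/110151834995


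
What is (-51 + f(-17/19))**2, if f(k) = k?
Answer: 972196/361 ≈ 2693.1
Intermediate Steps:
(-51 + f(-17/19))**2 = (-51 - 17/19)**2 = (-986/19)**2 = 972196/361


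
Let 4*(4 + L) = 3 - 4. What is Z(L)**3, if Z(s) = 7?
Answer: 343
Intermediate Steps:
L = -17/4 (L = -4 + (3 - 4)/4 = -4 + (1/4)*(-1) = -4 - 1/4 = -17/4 ≈ -4.2500)
Z(L)**3 = 7**3 = 343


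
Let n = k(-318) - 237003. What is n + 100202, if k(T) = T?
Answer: -137119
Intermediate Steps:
n = -237321 (n = -318 - 237003 = -237321)
n + 100202 = -237321 + 100202 = -137119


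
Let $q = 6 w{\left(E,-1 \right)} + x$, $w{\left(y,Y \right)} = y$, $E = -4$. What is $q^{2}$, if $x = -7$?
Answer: $961$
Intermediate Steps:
$q = -31$ ($q = 6 \left(-4\right) - 7 = -24 - 7 = -31$)
$q^{2} = \left(-31\right)^{2} = 961$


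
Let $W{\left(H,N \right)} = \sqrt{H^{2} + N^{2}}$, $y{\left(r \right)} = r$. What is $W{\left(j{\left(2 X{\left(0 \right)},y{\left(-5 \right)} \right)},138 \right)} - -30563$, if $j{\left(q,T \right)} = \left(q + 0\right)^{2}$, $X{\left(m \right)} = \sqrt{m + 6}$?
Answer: $30563 + 6 \sqrt{545} \approx 30703.0$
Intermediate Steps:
$X{\left(m \right)} = \sqrt{6 + m}$
$j{\left(q,T \right)} = q^{2}$
$W{\left(j{\left(2 X{\left(0 \right)},y{\left(-5 \right)} \right)},138 \right)} - -30563 = \sqrt{\left(\left(2 \sqrt{6 + 0}\right)^{2}\right)^{2} + 138^{2}} - -30563 = \sqrt{\left(\left(2 \sqrt{6}\right)^{2}\right)^{2} + 19044} + 30563 = \sqrt{24^{2} + 19044} + 30563 = \sqrt{576 + 19044} + 30563 = \sqrt{19620} + 30563 = 6 \sqrt{545} + 30563 = 30563 + 6 \sqrt{545}$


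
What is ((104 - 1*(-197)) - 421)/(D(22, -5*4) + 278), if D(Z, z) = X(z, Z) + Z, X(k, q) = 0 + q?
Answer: -60/161 ≈ -0.37267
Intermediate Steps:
X(k, q) = q
D(Z, z) = 2*Z (D(Z, z) = Z + Z = 2*Z)
((104 - 1*(-197)) - 421)/(D(22, -5*4) + 278) = ((104 - 1*(-197)) - 421)/(2*22 + 278) = ((104 + 197) - 421)/(44 + 278) = (301 - 421)/322 = -120*1/322 = -60/161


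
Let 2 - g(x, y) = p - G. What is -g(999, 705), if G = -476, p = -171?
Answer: 303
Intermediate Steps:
g(x, y) = -303 (g(x, y) = 2 - (-171 - 1*(-476)) = 2 - (-171 + 476) = 2 - 1*305 = 2 - 305 = -303)
-g(999, 705) = -1*(-303) = 303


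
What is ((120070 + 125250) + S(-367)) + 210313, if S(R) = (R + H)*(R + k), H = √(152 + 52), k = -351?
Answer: 719139 - 1436*√51 ≈ 7.0888e+5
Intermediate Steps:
H = 2*√51 (H = √204 = 2*√51 ≈ 14.283)
S(R) = (-351 + R)*(R + 2*√51) (S(R) = (R + 2*√51)*(R - 351) = (R + 2*√51)*(-351 + R) = (-351 + R)*(R + 2*√51))
((120070 + 125250) + S(-367)) + 210313 = ((120070 + 125250) + ((-367)² - 702*√51 - 351*(-367) + 2*(-367)*√51)) + 210313 = (245320 + (134689 - 702*√51 + 128817 - 734*√51)) + 210313 = (245320 + (263506 - 1436*√51)) + 210313 = (508826 - 1436*√51) + 210313 = 719139 - 1436*√51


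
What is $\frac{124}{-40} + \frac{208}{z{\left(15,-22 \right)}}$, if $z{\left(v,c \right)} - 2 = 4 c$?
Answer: $- \frac{2373}{430} \approx -5.5186$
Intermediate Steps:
$z{\left(v,c \right)} = 2 + 4 c$
$\frac{124}{-40} + \frac{208}{z{\left(15,-22 \right)}} = \frac{124}{-40} + \frac{208}{2 + 4 \left(-22\right)} = 124 \left(- \frac{1}{40}\right) + \frac{208}{2 - 88} = - \frac{31}{10} + \frac{208}{-86} = - \frac{31}{10} + 208 \left(- \frac{1}{86}\right) = - \frac{31}{10} - \frac{104}{43} = - \frac{2373}{430}$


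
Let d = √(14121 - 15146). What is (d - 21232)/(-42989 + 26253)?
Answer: 1327/1046 - 5*I*√41/16736 ≈ 1.2686 - 0.001913*I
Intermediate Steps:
d = 5*I*√41 (d = √(-1025) = 5*I*√41 ≈ 32.016*I)
(d - 21232)/(-42989 + 26253) = (5*I*√41 - 21232)/(-42989 + 26253) = (-21232 + 5*I*√41)/(-16736) = (-21232 + 5*I*√41)*(-1/16736) = 1327/1046 - 5*I*√41/16736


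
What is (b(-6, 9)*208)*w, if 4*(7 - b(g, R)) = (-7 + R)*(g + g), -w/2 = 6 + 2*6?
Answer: -97344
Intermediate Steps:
w = -36 (w = -2*(6 + 2*6) = -2*(6 + 12) = -2*18 = -36)
b(g, R) = 7 - g*(-7 + R)/2 (b(g, R) = 7 - (-7 + R)*(g + g)/4 = 7 - (-7 + R)*2*g/4 = 7 - g*(-7 + R)/2)
(b(-6, 9)*208)*w = ((7 + (7/2)*(-6) - ½*9*(-6))*208)*(-36) = ((7 - 21 + 27)*208)*(-36) = (13*208)*(-36) = 2704*(-36) = -97344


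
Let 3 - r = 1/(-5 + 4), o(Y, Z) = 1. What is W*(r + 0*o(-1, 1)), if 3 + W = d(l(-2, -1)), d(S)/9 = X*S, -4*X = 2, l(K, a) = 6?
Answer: -120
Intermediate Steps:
X = -1/2 (X = -1/4*2 = -1/2 ≈ -0.50000)
r = 4 (r = 3 - 1/(-5 + 4) = 3 - 1/(-1) = 3 - 1*(-1) = 3 + 1 = 4)
d(S) = -9*S/2 (d(S) = 9*(-S/2) = -9*S/2)
W = -30 (W = -3 - 9/2*6 = -3 - 27 = -30)
W*(r + 0*o(-1, 1)) = -30*(4 + 0*1) = -30*(4 + 0) = -30*4 = -120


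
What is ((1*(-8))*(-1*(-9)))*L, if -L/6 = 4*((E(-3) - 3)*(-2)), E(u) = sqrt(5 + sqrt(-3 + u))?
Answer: 10368 - 3456*sqrt(5 + I*sqrt(6)) ≈ 2423.8 - 1841.4*I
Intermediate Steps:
L = -144 + 48*sqrt(5 + I*sqrt(6)) (L = -24*(sqrt(5 + sqrt(-3 - 3)) - 3)*(-2) = -24*(sqrt(5 + sqrt(-6)) - 3)*(-2) = -24*(sqrt(5 + I*sqrt(6)) - 3)*(-2) = -24*(-3 + sqrt(5 + I*sqrt(6)))*(-2) = -24*(6 - 2*sqrt(5 + I*sqrt(6))) = -6*(24 - 8*sqrt(5 + I*sqrt(6))) = -144 + 48*sqrt(5 + I*sqrt(6)) ≈ -33.664 + 25.575*I)
((1*(-8))*(-1*(-9)))*L = ((1*(-8))*(-1*(-9)))*(-144 + 48*sqrt(5 + I*sqrt(6))) = (-8*9)*(-144 + 48*sqrt(5 + I*sqrt(6))) = -72*(-144 + 48*sqrt(5 + I*sqrt(6))) = 10368 - 3456*sqrt(5 + I*sqrt(6))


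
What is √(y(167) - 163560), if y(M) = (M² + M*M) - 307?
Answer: I*√108089 ≈ 328.77*I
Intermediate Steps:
y(M) = -307 + 2*M² (y(M) = (M² + M²) - 307 = 2*M² - 307 = -307 + 2*M²)
√(y(167) - 163560) = √((-307 + 2*167²) - 163560) = √((-307 + 2*27889) - 163560) = √((-307 + 55778) - 163560) = √(55471 - 163560) = √(-108089) = I*√108089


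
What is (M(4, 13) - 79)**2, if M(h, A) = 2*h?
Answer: 5041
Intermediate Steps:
(M(4, 13) - 79)**2 = (2*4 - 79)**2 = (8 - 79)**2 = (-71)**2 = 5041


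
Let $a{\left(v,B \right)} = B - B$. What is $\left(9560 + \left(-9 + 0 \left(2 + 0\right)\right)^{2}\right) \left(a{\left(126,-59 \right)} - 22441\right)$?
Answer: $-216353681$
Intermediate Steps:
$a{\left(v,B \right)} = 0$
$\left(9560 + \left(-9 + 0 \left(2 + 0\right)\right)^{2}\right) \left(a{\left(126,-59 \right)} - 22441\right) = \left(9560 + \left(-9 + 0 \left(2 + 0\right)\right)^{2}\right) \left(0 - 22441\right) = \left(9560 + \left(-9 + 0 \cdot 2\right)^{2}\right) \left(-22441\right) = \left(9560 + \left(-9 + 0\right)^{2}\right) \left(-22441\right) = \left(9560 + \left(-9\right)^{2}\right) \left(-22441\right) = \left(9560 + 81\right) \left(-22441\right) = 9641 \left(-22441\right) = -216353681$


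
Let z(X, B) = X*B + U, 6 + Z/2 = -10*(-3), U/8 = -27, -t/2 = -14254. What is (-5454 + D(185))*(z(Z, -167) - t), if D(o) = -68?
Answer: 202878280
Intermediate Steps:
t = 28508 (t = -2*(-14254) = 28508)
U = -216 (U = 8*(-27) = -216)
Z = 48 (Z = -12 + 2*(-10*(-3)) = -12 + 2*30 = -12 + 60 = 48)
z(X, B) = -216 + B*X (z(X, B) = X*B - 216 = B*X - 216 = -216 + B*X)
(-5454 + D(185))*(z(Z, -167) - t) = (-5454 - 68)*((-216 - 167*48) - 1*28508) = -5522*((-216 - 8016) - 28508) = -5522*(-8232 - 28508) = -5522*(-36740) = 202878280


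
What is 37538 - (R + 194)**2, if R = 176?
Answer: -99362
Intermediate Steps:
37538 - (R + 194)**2 = 37538 - (176 + 194)**2 = 37538 - 1*370**2 = 37538 - 1*136900 = 37538 - 136900 = -99362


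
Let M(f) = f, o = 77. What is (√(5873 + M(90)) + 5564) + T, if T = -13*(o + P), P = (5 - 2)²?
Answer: 4446 + √5963 ≈ 4523.2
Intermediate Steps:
P = 9 (P = 3² = 9)
T = -1118 (T = -13*(77 + 9) = -13*86 = -1118)
(√(5873 + M(90)) + 5564) + T = (√(5873 + 90) + 5564) - 1118 = (√5963 + 5564) - 1118 = (5564 + √5963) - 1118 = 4446 + √5963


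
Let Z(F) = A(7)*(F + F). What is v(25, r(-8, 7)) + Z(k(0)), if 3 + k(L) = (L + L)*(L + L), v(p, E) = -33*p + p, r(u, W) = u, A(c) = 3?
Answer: -818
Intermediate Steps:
v(p, E) = -32*p
k(L) = -3 + 4*L² (k(L) = -3 + (L + L)*(L + L) = -3 + (2*L)*(2*L) = -3 + 4*L²)
Z(F) = 6*F (Z(F) = 3*(F + F) = 3*(2*F) = 6*F)
v(25, r(-8, 7)) + Z(k(0)) = -32*25 + 6*(-3 + 4*0²) = -800 + 6*(-3 + 4*0) = -800 + 6*(-3 + 0) = -800 + 6*(-3) = -800 - 18 = -818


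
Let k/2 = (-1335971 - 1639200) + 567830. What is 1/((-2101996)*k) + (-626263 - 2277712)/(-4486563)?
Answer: 9796503814485580921/15135333996822686712 ≈ 0.64726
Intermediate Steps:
k = -4814682 (k = 2*((-1335971 - 1639200) + 567830) = 2*(-2975171 + 567830) = 2*(-2407341) = -4814682)
1/((-2101996)*k) + (-626263 - 2277712)/(-4486563) = 1/(-2101996*(-4814682)) + (-626263 - 2277712)/(-4486563) = -1/2101996*(-1/4814682) - 2903975*(-1/4486563) = 1/10120442305272 + 2903975/4486563 = 9796503814485580921/15135333996822686712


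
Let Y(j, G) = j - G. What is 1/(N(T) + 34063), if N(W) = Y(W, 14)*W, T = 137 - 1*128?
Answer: 1/34018 ≈ 2.9396e-5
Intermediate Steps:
T = 9 (T = 137 - 128 = 9)
N(W) = W*(-14 + W) (N(W) = (W - 1*14)*W = (W - 14)*W = (-14 + W)*W = W*(-14 + W))
1/(N(T) + 34063) = 1/(9*(-14 + 9) + 34063) = 1/(9*(-5) + 34063) = 1/(-45 + 34063) = 1/34018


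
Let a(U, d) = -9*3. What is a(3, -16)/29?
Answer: -27/29 ≈ -0.93103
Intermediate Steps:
a(U, d) = -27
a(3, -16)/29 = -27/29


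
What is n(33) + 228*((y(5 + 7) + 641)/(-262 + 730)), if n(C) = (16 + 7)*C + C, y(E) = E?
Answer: 43295/39 ≈ 1110.1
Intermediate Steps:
n(C) = 24*C (n(C) = 23*C + C = 24*C)
n(33) + 228*((y(5 + 7) + 641)/(-262 + 730)) = 24*33 + 228*(((5 + 7) + 641)/(-262 + 730)) = 792 + 228*((12 + 641)/468) = 792 + 228*(653*(1/468)) = 792 + 228*(653/468) = 792 + 12407/39 = 43295/39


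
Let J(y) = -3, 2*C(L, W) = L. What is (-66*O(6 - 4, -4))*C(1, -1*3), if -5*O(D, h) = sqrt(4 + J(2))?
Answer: 33/5 ≈ 6.6000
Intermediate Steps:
C(L, W) = L/2
O(D, h) = -1/5 (O(D, h) = -sqrt(4 - 3)/5 = -sqrt(1)/5 = -1/5*1 = -1/5)
(-66*O(6 - 4, -4))*C(1, -1*3) = (-66*(-1/5))*((1/2)*1) = (66/5)*(1/2) = 33/5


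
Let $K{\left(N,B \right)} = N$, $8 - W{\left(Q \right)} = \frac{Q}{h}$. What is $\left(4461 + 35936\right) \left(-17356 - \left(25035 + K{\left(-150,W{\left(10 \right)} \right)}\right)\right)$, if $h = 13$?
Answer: $-1706409677$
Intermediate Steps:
$W{\left(Q \right)} = 8 - \frac{Q}{13}$
$\left(4461 + 35936\right) \left(-17356 - \left(25035 + K{\left(-150,W{\left(10 \right)} \right)}\right)\right) = \left(4461 + 35936\right) \left(-17356 - 24885\right) = 40397 \left(-17356 + \left(-25035 + 150\right)\right) = 40397 \left(-17356 - 24885\right) = 40397 \left(-42241\right) = -1706409677$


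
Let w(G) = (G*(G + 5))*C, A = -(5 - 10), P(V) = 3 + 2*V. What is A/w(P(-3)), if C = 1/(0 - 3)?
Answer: 5/2 ≈ 2.5000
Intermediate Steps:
C = -⅓ (C = 1/(-3) = -⅓ ≈ -0.33333)
A = 5 (A = -1*(-5) = 5)
w(G) = -G*(5 + G)/3 (w(G) = (G*(G + 5))*(-⅓) = (G*(5 + G))*(-⅓) = -G*(5 + G)/3)
A/w(P(-3)) = 5/((-(3 + 2*(-3))*(5 + (3 + 2*(-3)))/3)) = 5/((-(3 - 6)*(5 + (3 - 6))/3)) = 5/((-⅓*(-3)*(5 - 3))) = 5/((-⅓*(-3)*2)) = 5/2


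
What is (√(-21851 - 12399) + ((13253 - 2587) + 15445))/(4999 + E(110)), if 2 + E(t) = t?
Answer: 26111/5107 + 5*I*√1370/5107 ≈ 5.1128 + 0.036238*I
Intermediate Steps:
E(t) = -2 + t
(√(-21851 - 12399) + ((13253 - 2587) + 15445))/(4999 + E(110)) = (√(-21851 - 12399) + ((13253 - 2587) + 15445))/(4999 + (-2 + 110)) = (√(-34250) + (10666 + 15445))/(4999 + 108) = (5*I*√1370 + 26111)/5107 = (26111 + 5*I*√1370)*(1/5107) = 26111/5107 + 5*I*√1370/5107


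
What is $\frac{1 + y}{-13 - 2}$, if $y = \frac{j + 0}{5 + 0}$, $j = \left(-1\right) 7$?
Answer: $\frac{2}{75} \approx 0.026667$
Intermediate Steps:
$j = -7$
$y = - \frac{7}{5}$ ($y = \frac{-7 + 0}{5 + 0} = - \frac{7}{5} \approx -1.4$)
$\frac{1 + y}{-13 - 2} = \frac{1 - \frac{7}{5}}{-13 - 2} = \frac{1}{-15} \left(- \frac{2}{5}\right) = \left(- \frac{1}{15}\right) \left(- \frac{2}{5}\right) = \frac{2}{75}$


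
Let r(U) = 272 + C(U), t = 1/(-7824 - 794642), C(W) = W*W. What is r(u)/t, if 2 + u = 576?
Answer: -264611558568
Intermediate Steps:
u = 574 (u = -2 + 576 = 574)
C(W) = W²
t = -1/802466 (t = 1/(-802466) = -1/802466 ≈ -1.2462e-6)
r(U) = 272 + U²
r(u)/t = (272 + 574²)/(-1/802466) = (272 + 329476)*(-802466) = 329748*(-802466) = -264611558568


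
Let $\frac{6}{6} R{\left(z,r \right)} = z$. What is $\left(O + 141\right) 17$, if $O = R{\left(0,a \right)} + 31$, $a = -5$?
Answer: $2924$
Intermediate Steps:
$R{\left(z,r \right)} = z$
$O = 31$ ($O = 0 + 31 = 31$)
$\left(O + 141\right) 17 = \left(31 + 141\right) 17 = 172 \cdot 17 = 2924$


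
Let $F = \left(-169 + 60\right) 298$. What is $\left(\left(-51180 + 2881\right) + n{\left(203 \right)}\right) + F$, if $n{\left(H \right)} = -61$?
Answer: $-80842$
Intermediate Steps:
$F = -32482$ ($F = \left(-109\right) 298 = -32482$)
$\left(\left(-51180 + 2881\right) + n{\left(203 \right)}\right) + F = \left(\left(-51180 + 2881\right) - 61\right) - 32482 = \left(-48299 - 61\right) - 32482 = -48360 - 32482 = -80842$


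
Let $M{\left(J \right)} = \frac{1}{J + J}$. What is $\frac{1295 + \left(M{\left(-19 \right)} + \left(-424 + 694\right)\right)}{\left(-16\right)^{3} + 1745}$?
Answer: $- \frac{59469}{89338} \approx -0.66566$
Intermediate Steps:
$M{\left(J \right)} = \frac{1}{2 J}$
$\frac{1295 + \left(M{\left(-19 \right)} + \left(-424 + 694\right)\right)}{\left(-16\right)^{3} + 1745} = \frac{1295 + \left(\frac{1}{2 \left(-19\right)} + \left(-424 + 694\right)\right)}{\left(-16\right)^{3} + 1745} = \frac{1295 + \left(\frac{1}{2} \left(- \frac{1}{19}\right) + 270\right)}{-4096 + 1745} = \frac{1295 + \left(- \frac{1}{38} + 270\right)}{-2351} = \left(1295 + \frac{10259}{38}\right) \left(- \frac{1}{2351}\right) = \frac{59469}{38} \left(- \frac{1}{2351}\right) = - \frac{59469}{89338}$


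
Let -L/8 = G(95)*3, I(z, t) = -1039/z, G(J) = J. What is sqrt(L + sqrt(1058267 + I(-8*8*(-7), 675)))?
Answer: sqrt(-1787520 + 14*sqrt(3318718039))/28 ≈ 35.373*I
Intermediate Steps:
L = -2280 (L = -760*3 = -8*285 = -2280)
sqrt(L + sqrt(1058267 + I(-8*8*(-7), 675))) = sqrt(-2280 + sqrt(1058267 - 1039/(-8*8*(-7)))) = sqrt(-2280 + sqrt(1058267 - 1039/((-64*(-7))))) = sqrt(-2280 + sqrt(1058267 - 1039/448)) = sqrt(-2280 + sqrt(474102577/448)) = sqrt(-2280 + sqrt(3318718039)/56)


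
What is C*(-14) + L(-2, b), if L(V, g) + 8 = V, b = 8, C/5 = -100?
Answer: 6990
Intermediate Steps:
C = -500 (C = 5*(-100) = -500)
L(V, g) = -8 + V
C*(-14) + L(-2, b) = -500*(-14) + (-8 - 2) = 7000 - 10 = 6990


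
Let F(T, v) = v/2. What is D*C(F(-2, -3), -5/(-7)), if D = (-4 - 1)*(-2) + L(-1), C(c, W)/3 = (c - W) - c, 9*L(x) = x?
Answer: -445/21 ≈ -21.190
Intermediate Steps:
F(T, v) = v/2 (F(T, v) = v*(½) = v/2)
L(x) = x/9
C(c, W) = -3*W (C(c, W) = 3*((c - W) - c) = 3*(-W) = -3*W)
D = 89/9 (D = (-4 - 1)*(-2) + (⅑)*(-1) = -5*(-2) - ⅑ = 10 - ⅑ = 89/9 ≈ 9.8889)
D*C(F(-2, -3), -5/(-7)) = 89*(-(-15)/(-7))/9 = 89*(-(-15)*(-1)/7)/9 = 89*(-3*5/7)/9 = (89/9)*(-15/7) = -445/21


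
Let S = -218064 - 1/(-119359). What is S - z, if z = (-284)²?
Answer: -35654920479/119359 ≈ -2.9872e+5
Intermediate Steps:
z = 80656
S = -26027900975/119359 (S = -218064 - 1*(-1/119359) = -218064 + 1/119359 = -26027900975/119359 ≈ -2.1806e+5)
S - z = -26027900975/119359 - 1*80656 = -26027900975/119359 - 80656 = -35654920479/119359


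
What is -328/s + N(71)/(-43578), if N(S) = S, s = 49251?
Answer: -5930135/715420026 ≈ -0.0082890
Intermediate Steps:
-328/s + N(71)/(-43578) = -328/49251 + 71/(-43578) = -328*1/49251 + 71*(-1/43578) = -328/49251 - 71/43578 = -5930135/715420026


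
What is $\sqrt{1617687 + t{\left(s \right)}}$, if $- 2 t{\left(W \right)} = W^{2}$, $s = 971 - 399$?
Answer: $\sqrt{1454095} \approx 1205.9$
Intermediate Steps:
$s = 572$ ($s = 971 - 399 = 572$)
$t{\left(W \right)} = - \frac{W^{2}}{2}$
$\sqrt{1617687 + t{\left(s \right)}} = \sqrt{1617687 - \frac{572^{2}}{2}} = \sqrt{1617687 - 163592} = \sqrt{1454095}$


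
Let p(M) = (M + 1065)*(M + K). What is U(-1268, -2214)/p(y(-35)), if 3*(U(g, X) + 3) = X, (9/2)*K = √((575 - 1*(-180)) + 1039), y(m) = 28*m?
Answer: 980343/110195734 + 2223*√1794/1101957340 ≈ 0.0089818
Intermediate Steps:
K = 2*√1794/9 (K = 2*√((575 - 1*(-180)) + 1039)/9 = 2*√((575 + 180) + 1039)/9 = 2*√(755 + 1039)/9 = 2*√1794/9 ≈ 9.4124)
U(g, X) = -3 + X/3
p(M) = (1065 + M)*(M + 2*√1794/9) (p(M) = (M + 1065)*(M + 2*√1794/9) = (1065 + M)*(M + 2*√1794/9))
U(-1268, -2214)/p(y(-35)) = (-3 + (⅓)*(-2214))/((28*(-35))² + 1065*(28*(-35)) + 710*√1794/3 + 2*(28*(-35))*√1794/9) = (-3 - 738)/((-980)² + 1065*(-980) + 710*√1794/3 + (2/9)*(-980)*√1794) = -741/(960400 - 1043700 + 710*√1794/3 - 1960*√1794/9) = -741/(-83300 + 170*√1794/9)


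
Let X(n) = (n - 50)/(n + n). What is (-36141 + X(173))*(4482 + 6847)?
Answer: -141665327127/346 ≈ -4.0944e+8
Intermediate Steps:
X(n) = (-50 + n)/(2*n) (X(n) = (-50 + n)/((2*n)) = (-50 + n)*(1/(2*n)) = (-50 + n)/(2*n))
(-36141 + X(173))*(4482 + 6847) = (-36141 + (½)*(-50 + 173)/173)*(4482 + 6847) = (-36141 + (½)*(1/173)*123)*11329 = (-36141 + 123/346)*11329 = -12504663/346*11329 = -141665327127/346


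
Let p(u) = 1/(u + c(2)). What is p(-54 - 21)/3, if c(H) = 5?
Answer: -1/210 ≈ -0.0047619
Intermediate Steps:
p(u) = 1/(5 + u) (p(u) = 1/(u + 5) = 1/(5 + u))
p(-54 - 21)/3 = 1/((5 + (-54 - 21))*3) = (⅓)/(5 - 75) = (⅓)/(-70) = -1/70*⅓ = -1/210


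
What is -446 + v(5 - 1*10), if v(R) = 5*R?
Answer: -471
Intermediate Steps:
-446 + v(5 - 1*10) = -446 + 5*(5 - 1*10) = -446 + 5*(5 - 10) = -446 + 5*(-5) = -446 - 25 = -471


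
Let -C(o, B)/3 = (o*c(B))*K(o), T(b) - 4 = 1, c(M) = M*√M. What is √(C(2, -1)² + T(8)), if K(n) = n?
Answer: I*√139 ≈ 11.79*I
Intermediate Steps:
c(M) = M^(3/2)
T(b) = 5 (T(b) = 4 + 1 = 5)
C(o, B) = -3*B^(3/2)*o² (C(o, B) = -3*o*B^(3/2)*o = -3*B^(3/2)*o²)
√(C(2, -1)² + T(8)) = √((-3*(-1)^(3/2)*2²)² + 5) = √((-3*(-I)*4)² + 5) = √((12*I)² + 5) = √(-144 + 5) = √(-139) = I*√139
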